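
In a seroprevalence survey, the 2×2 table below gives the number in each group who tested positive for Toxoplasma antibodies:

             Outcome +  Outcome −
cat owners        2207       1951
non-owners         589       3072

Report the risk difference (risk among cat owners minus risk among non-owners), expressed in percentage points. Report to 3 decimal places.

risk, cat owners = 2207/4158 = 0.5308
risk, non-owners = 589/3661 = 0.1609
risk difference = 0.5308 − 0.1609 = 0.3699 → 36.990 percentage points

36.990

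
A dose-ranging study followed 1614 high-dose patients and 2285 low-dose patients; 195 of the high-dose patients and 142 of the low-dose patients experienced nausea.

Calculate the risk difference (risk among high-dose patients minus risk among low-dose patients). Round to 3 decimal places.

risk, high-dose patients = 195/1614 = 0.1208
risk, low-dose patients = 142/2285 = 0.0621
risk difference = 0.1208 − 0.0621 = 0.059

RD = 0.059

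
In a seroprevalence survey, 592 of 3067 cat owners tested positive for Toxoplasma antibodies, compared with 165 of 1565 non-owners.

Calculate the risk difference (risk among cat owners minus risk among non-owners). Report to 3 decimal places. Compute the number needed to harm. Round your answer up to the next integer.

RD = 0.088; NNH = 12

risk, cat owners = 592/3067 = 0.1930
risk, non-owners = 165/1565 = 0.1054
risk difference = 0.1930 − 0.1054 = 0.088
absolute risk difference = 0.087591
1 / 0.087591 = 11.417 → round up → 12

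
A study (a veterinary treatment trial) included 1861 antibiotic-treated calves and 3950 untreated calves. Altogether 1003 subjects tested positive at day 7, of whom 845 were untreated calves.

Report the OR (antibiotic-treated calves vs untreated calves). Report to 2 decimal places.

0.34

antibiotic-treated calves with the outcome: 1003 − 845 = 158
antibiotic-treated calves without the outcome: 1861 − 158 = 1703
untreated calves without the outcome: 3950 − 845 = 3105
OR = (158 × 3105) / (1703 × 845) = 490590/1439035 ≈ 0.34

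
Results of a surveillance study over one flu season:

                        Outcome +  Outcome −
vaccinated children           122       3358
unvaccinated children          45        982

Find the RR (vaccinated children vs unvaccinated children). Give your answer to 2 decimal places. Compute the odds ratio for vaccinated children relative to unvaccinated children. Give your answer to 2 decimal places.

RR = 0.80; OR = 0.79

risk, vaccinated children = 122/3480 = 0.03506
risk, unvaccinated children = 45/1027 = 0.04382
RR = 0.03506 / 0.04382 = 0.80
OR = (122 × 982) / (3358 × 45) = 119804/151110 ≈ 0.79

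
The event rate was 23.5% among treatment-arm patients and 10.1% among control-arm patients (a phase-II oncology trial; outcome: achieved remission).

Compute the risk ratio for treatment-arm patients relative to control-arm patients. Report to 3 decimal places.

RR = 0.2350 / 0.1010 = 2.327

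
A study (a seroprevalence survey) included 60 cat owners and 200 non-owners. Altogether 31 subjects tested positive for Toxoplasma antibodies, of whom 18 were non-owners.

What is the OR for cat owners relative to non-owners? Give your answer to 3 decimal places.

cat owners with the outcome: 31 − 18 = 13
cat owners without the outcome: 60 − 13 = 47
non-owners without the outcome: 200 − 18 = 182
odds, cat owners = 13/47 = 0.2766
odds, non-owners = 18/182 = 0.0989
OR = 0.2766 / 0.0989 = 2.797

OR ≈ 2.797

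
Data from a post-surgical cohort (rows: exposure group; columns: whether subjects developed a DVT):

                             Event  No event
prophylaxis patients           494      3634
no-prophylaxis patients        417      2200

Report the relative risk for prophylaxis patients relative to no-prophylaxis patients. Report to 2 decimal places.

RR ≈ 0.75

risk, prophylaxis patients = 494/4128 = 0.1197
risk, no-prophylaxis patients = 417/2617 = 0.1593
RR = 0.1197 / 0.1593 = 0.75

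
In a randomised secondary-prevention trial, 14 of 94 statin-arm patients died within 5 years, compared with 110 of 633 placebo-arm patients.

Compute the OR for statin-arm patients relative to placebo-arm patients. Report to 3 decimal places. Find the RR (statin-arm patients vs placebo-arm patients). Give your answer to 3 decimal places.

OR = 0.832; RR = 0.857

odds, statin-arm patients = 14/80 = 0.1750
odds, placebo-arm patients = 110/523 = 0.2103
OR = 0.1750 / 0.2103 = 0.832
risk, statin-arm patients = 14/94 = 0.1489
risk, placebo-arm patients = 110/633 = 0.1738
RR = 0.1489 / 0.1738 = 0.857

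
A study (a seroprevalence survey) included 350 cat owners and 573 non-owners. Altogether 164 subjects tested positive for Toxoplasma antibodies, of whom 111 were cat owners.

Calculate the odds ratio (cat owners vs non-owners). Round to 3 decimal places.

4.557

cat owners without the outcome: 350 − 111 = 239
non-owners with the outcome: 164 − 111 = 53
non-owners without the outcome: 573 − 53 = 520
OR = (111 × 520) / (239 × 53) = 57720/12667 ≈ 4.557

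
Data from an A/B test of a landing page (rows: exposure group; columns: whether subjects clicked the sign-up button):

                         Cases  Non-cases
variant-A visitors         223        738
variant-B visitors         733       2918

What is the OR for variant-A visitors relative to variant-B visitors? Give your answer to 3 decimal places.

odds, variant-A visitors = 223/738 = 0.3022
odds, variant-B visitors = 733/2918 = 0.2512
OR = 0.3022 / 0.2512 = 1.203

OR: 1.203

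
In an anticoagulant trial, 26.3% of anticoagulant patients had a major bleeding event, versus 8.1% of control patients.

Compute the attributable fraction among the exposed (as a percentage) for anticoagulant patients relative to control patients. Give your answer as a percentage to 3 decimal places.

AR% = (0.2630 − 0.0810) / 0.2630 = 0.6920 → 69.202%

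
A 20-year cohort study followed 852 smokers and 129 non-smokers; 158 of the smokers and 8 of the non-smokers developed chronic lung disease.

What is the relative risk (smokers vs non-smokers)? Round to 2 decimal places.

2.99

risk, smokers = 158/852 = 0.1854
risk, non-smokers = 8/129 = 0.0620
RR = 0.1854 / 0.0620 = 2.99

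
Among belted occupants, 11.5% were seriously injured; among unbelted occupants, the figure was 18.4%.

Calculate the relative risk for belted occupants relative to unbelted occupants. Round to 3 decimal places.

RR = 0.1150 / 0.1840 = 0.625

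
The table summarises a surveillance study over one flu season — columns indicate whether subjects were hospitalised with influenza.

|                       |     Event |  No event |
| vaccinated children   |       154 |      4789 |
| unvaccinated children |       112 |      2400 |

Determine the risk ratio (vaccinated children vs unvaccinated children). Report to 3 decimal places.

risk, vaccinated children = 154/4943 = 0.03116
risk, unvaccinated children = 112/2512 = 0.04459
RR = 0.03116 / 0.04459 = 0.699

RR ≈ 0.699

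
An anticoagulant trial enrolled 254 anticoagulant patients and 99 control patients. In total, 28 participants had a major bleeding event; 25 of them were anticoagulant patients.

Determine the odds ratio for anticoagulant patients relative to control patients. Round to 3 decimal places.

anticoagulant patients without the outcome: 254 − 25 = 229
control patients with the outcome: 28 − 25 = 3
control patients without the outcome: 99 − 3 = 96
odds, anticoagulant patients = 25/229 = 0.10917
odds, control patients = 3/96 = 0.03125
OR = 0.10917 / 0.03125 = 3.493

3.493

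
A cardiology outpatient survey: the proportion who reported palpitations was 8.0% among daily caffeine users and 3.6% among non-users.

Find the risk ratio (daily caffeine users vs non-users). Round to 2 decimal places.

RR = 0.08000 / 0.03600 = 2.22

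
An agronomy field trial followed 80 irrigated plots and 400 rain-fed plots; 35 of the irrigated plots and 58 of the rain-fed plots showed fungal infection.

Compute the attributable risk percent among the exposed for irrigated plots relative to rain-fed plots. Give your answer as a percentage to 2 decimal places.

risk, irrigated plots = 35/80 = 0.4375
risk, rain-fed plots = 58/400 = 0.1450
AR% = (0.4375 − 0.1450) / 0.4375 = 0.6686 → 66.86%

AR%: 66.86%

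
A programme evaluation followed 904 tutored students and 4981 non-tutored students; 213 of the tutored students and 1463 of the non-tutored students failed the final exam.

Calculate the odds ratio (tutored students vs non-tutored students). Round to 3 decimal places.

OR = (213 × 3518) / (691 × 1463) = 749334/1010933 ≈ 0.741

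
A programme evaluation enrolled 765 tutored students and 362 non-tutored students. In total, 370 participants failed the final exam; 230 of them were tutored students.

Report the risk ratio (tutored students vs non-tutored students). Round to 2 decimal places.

0.78

tutored students without the outcome: 765 − 230 = 535
non-tutored students with the outcome: 370 − 230 = 140
non-tutored students without the outcome: 362 − 140 = 222
risk, tutored students = 230/765 = 0.3007
risk, non-tutored students = 140/362 = 0.3867
RR = 0.3007 / 0.3867 = 0.78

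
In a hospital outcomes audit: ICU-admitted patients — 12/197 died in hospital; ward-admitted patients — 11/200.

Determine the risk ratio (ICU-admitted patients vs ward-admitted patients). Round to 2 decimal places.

risk, ICU-admitted patients = 12/197 = 0.0609
risk, ward-admitted patients = 11/200 = 0.0550
RR = 0.0609 / 0.0550 = 1.11

1.11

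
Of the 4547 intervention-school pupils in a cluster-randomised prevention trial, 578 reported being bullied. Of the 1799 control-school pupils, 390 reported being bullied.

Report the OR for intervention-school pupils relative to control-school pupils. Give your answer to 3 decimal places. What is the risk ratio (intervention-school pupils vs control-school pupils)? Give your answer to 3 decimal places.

OR = (578 × 1409) / (3969 × 390) = 814402/1547910 ≈ 0.526
risk, intervention-school pupils = 578/4547 = 0.1271
risk, control-school pupils = 390/1799 = 0.2168
RR = 0.1271 / 0.2168 = 0.586

OR = 0.526; RR = 0.586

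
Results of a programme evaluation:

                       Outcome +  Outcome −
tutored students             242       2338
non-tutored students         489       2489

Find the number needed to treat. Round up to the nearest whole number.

NNT: 15

risk, tutored students = 242/2580 = 0.093798
risk, non-tutored students = 489/2978 = 0.164204
absolute risk difference = 0.070406
1 / 0.070406 = 14.203 → round up → 15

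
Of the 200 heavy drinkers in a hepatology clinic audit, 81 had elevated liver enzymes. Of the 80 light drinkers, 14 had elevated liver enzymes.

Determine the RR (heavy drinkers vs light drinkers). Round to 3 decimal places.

2.314

risk, heavy drinkers = 81/200 = 0.4050
risk, light drinkers = 14/80 = 0.1750
RR = 0.4050 / 0.1750 = 2.314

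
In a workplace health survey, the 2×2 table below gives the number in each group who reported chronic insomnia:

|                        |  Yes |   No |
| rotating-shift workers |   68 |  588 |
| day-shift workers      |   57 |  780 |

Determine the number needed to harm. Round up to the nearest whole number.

NNH ≈ 29

risk, rotating-shift workers = 68/656 = 0.103659
risk, day-shift workers = 57/837 = 0.068100
absolute risk difference = 0.035558
1 / 0.035558 = 28.123 → round up → 29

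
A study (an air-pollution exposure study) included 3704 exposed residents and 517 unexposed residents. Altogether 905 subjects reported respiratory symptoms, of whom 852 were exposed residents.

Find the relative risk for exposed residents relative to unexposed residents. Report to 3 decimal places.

RR ≈ 2.244

exposed residents without the outcome: 3704 − 852 = 2852
unexposed residents with the outcome: 905 − 852 = 53
unexposed residents without the outcome: 517 − 53 = 464
risk, exposed residents = 852/3704 = 0.2300
risk, unexposed residents = 53/517 = 0.1025
RR = 0.2300 / 0.1025 = 2.244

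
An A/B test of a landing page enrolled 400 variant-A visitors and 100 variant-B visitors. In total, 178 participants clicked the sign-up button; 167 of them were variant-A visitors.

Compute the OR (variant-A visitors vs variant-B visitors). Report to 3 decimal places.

variant-A visitors without the outcome: 400 − 167 = 233
variant-B visitors with the outcome: 178 − 167 = 11
variant-B visitors without the outcome: 100 − 11 = 89
odds, variant-A visitors = 167/233 = 0.7167
odds, variant-B visitors = 11/89 = 0.1236
OR = 0.7167 / 0.1236 = 5.799

5.799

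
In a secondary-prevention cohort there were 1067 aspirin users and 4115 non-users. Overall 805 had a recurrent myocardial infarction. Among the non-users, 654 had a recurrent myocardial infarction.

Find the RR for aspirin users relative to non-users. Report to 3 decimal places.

RR ≈ 0.890

aspirin users with the outcome: 805 − 654 = 151
aspirin users without the outcome: 1067 − 151 = 916
non-users without the outcome: 4115 − 654 = 3461
risk, aspirin users = 151/1067 = 0.1415
risk, non-users = 654/4115 = 0.1589
RR = 0.1415 / 0.1589 = 0.890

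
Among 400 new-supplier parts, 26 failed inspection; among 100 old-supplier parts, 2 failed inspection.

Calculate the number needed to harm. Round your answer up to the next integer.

23

risk, new-supplier parts = 26/400 = 0.065000
risk, old-supplier parts = 2/100 = 0.020000
absolute risk difference = 0.045000
1 / 0.045000 = 22.222 → round up → 23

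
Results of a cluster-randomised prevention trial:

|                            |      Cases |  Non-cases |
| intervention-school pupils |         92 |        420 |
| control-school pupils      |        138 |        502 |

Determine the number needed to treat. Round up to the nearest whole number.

risk, intervention-school pupils = 92/512 = 0.179688
risk, control-school pupils = 138/640 = 0.215625
absolute risk difference = 0.035937
1 / 0.035937 = 27.826 → round up → 28

NNT ≈ 28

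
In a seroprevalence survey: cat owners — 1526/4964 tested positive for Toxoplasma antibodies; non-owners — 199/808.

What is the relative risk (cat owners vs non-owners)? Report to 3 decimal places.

RR = 1.248

risk, cat owners = 1526/4964 = 0.3074
risk, non-owners = 199/808 = 0.2463
RR = 0.3074 / 0.2463 = 1.248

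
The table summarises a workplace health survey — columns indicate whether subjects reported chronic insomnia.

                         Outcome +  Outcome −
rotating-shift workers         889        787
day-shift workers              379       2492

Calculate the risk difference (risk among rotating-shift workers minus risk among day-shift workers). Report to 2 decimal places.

risk, rotating-shift workers = 889/1676 = 0.5304
risk, day-shift workers = 379/2871 = 0.1320
risk difference = 0.5304 − 0.1320 = 0.40

0.40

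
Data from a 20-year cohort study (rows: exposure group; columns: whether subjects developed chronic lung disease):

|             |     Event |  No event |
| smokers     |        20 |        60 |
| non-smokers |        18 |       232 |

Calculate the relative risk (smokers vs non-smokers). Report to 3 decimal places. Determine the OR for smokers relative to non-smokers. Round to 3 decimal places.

RR = 3.472; OR = 4.296

risk, smokers = 20/80 = 0.2500
risk, non-smokers = 18/250 = 0.0720
RR = 0.2500 / 0.0720 = 3.472
OR = (20 × 232) / (60 × 18) = 4640/1080 ≈ 4.296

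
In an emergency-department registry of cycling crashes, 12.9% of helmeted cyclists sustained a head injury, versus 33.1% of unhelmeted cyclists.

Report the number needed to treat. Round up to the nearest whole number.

5

absolute risk difference = 0.202000
1 / 0.202000 = 4.950 → round up → 5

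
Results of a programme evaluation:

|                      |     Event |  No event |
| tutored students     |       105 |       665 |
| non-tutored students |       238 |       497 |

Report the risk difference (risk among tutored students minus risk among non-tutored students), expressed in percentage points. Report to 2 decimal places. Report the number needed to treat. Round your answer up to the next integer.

risk, tutored students = 105/770 = 0.1364
risk, non-tutored students = 238/735 = 0.3238
risk difference = 0.1364 − 0.3238 = -0.1874 → -18.74 percentage points
absolute risk difference = 0.187446
1 / 0.187446 = 5.335 → round up → 6

RD = -18.74; NNT = 6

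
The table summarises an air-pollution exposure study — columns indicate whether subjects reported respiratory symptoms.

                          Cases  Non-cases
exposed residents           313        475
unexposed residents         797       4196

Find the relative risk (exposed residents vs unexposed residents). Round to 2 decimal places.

RR: 2.49

risk, exposed residents = 313/788 = 0.3972
risk, unexposed residents = 797/4993 = 0.1596
RR = 0.3972 / 0.1596 = 2.49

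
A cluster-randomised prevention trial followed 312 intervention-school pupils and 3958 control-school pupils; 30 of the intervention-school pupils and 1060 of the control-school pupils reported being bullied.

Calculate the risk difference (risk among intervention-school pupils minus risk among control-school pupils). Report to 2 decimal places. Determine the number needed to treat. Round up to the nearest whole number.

RD = -0.17; NNT = 6

risk, intervention-school pupils = 30/312 = 0.0962
risk, control-school pupils = 1060/3958 = 0.2678
risk difference = 0.0962 − 0.2678 = -0.17
absolute risk difference = 0.171658
1 / 0.171658 = 5.826 → round up → 6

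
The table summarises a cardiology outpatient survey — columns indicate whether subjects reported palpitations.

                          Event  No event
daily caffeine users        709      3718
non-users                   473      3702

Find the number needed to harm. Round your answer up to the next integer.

NNH ≈ 22

risk, daily caffeine users = 709/4427 = 0.160154
risk, non-users = 473/4175 = 0.113293
absolute risk difference = 0.046860
1 / 0.046860 = 21.340 → round up → 22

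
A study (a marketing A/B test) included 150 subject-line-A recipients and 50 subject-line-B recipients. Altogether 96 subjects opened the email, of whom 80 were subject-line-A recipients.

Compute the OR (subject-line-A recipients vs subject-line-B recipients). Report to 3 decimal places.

subject-line-A recipients without the outcome: 150 − 80 = 70
subject-line-B recipients with the outcome: 96 − 80 = 16
subject-line-B recipients without the outcome: 50 − 16 = 34
OR = (80 × 34) / (70 × 16) = 2720/1120 ≈ 2.429

OR ≈ 2.429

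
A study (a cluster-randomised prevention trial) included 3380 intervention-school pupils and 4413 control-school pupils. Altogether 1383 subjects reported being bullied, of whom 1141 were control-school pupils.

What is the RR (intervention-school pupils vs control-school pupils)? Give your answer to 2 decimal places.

RR = 0.28

intervention-school pupils with the outcome: 1383 − 1141 = 242
intervention-school pupils without the outcome: 3380 − 242 = 3138
control-school pupils without the outcome: 4413 − 1141 = 3272
risk, intervention-school pupils = 242/3380 = 0.0716
risk, control-school pupils = 1141/4413 = 0.2586
RR = 0.0716 / 0.2586 = 0.28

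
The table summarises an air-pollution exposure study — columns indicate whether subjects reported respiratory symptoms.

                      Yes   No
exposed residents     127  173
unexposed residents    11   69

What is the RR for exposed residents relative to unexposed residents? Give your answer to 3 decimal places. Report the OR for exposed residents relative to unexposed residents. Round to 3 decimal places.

RR = 3.079; OR = 4.605

risk, exposed residents = 127/300 = 0.4233
risk, unexposed residents = 11/80 = 0.1375
RR = 0.4233 / 0.1375 = 3.079
OR = (127 × 69) / (173 × 11) = 8763/1903 ≈ 4.605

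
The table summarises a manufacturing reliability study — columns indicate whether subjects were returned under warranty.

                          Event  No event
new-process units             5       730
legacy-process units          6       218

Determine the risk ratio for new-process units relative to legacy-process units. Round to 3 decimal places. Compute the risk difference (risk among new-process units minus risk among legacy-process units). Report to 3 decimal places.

risk, new-process units = 5/735 = 0.00680
risk, legacy-process units = 6/224 = 0.02679
RR = 0.00680 / 0.02679 = 0.254
risk difference = 0.00680 − 0.02679 = -0.020

RR = 0.254; RD = -0.020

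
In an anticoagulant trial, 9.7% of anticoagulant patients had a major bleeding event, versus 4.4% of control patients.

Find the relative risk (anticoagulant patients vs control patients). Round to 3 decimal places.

RR = 0.09700 / 0.04400 = 2.205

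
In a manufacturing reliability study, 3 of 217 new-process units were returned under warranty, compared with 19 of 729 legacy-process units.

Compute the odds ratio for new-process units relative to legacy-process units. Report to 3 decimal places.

OR = (3 × 710) / (214 × 19) = 2130/4066 ≈ 0.524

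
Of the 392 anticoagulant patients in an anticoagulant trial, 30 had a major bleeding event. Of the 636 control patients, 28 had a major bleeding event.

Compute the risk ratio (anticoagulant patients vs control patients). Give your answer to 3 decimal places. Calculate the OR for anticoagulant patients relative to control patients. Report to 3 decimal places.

RR = 1.738; OR = 1.800

risk, anticoagulant patients = 30/392 = 0.07653
risk, control patients = 28/636 = 0.04403
RR = 0.07653 / 0.04403 = 1.738
odds, anticoagulant patients = 30/362 = 0.08287
odds, control patients = 28/608 = 0.04605
OR = 0.08287 / 0.04605 = 1.800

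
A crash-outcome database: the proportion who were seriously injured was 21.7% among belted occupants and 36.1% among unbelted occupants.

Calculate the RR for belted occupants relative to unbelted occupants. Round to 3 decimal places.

RR = 0.2170 / 0.3610 = 0.601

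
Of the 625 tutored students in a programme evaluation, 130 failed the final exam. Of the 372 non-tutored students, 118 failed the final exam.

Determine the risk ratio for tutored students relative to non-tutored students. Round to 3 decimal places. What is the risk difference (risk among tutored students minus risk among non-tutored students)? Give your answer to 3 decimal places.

risk, tutored students = 130/625 = 0.2080
risk, non-tutored students = 118/372 = 0.3172
RR = 0.2080 / 0.3172 = 0.656
risk difference = 0.2080 − 0.3172 = -0.109

RR = 0.656; RD = -0.109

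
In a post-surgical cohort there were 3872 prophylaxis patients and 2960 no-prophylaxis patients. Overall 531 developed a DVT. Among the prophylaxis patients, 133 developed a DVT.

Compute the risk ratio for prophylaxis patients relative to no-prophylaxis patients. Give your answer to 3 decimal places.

RR ≈ 0.255

prophylaxis patients without the outcome: 3872 − 133 = 3739
no-prophylaxis patients with the outcome: 531 − 133 = 398
no-prophylaxis patients without the outcome: 2960 − 398 = 2562
risk, prophylaxis patients = 133/3872 = 0.03435
risk, no-prophylaxis patients = 398/2960 = 0.13446
RR = 0.03435 / 0.13446 = 0.255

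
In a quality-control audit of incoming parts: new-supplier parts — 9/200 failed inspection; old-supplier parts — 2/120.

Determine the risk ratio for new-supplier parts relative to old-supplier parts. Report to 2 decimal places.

risk, new-supplier parts = 9/200 = 0.04500
risk, old-supplier parts = 2/120 = 0.01667
RR = 0.04500 / 0.01667 = 2.70

RR = 2.70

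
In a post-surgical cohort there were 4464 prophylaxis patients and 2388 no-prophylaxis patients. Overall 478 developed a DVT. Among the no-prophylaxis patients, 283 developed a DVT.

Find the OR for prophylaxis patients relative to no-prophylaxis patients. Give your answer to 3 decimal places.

prophylaxis patients with the outcome: 478 − 283 = 195
prophylaxis patients without the outcome: 4464 − 195 = 4269
no-prophylaxis patients without the outcome: 2388 − 283 = 2105
odds, prophylaxis patients = 195/4269 = 0.04568
odds, no-prophylaxis patients = 283/2105 = 0.13444
OR = 0.04568 / 0.13444 = 0.340

OR ≈ 0.340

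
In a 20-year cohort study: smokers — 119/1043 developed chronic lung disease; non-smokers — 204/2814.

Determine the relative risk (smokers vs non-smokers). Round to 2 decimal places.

risk, smokers = 119/1043 = 0.1141
risk, non-smokers = 204/2814 = 0.0725
RR = 0.1141 / 0.0725 = 1.57

RR: 1.57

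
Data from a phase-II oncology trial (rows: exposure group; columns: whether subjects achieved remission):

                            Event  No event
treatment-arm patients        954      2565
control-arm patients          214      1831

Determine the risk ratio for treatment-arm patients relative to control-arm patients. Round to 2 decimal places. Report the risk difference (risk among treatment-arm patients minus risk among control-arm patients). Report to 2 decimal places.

RR = 2.59; RD = 0.17

risk, treatment-arm patients = 954/3519 = 0.2711
risk, control-arm patients = 214/2045 = 0.1046
RR = 0.2711 / 0.1046 = 2.59
risk difference = 0.2711 − 0.1046 = 0.17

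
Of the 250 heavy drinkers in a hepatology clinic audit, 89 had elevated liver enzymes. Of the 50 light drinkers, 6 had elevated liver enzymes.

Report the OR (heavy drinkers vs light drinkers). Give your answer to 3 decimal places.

OR = (89 × 44) / (161 × 6) = 3916/966 ≈ 4.054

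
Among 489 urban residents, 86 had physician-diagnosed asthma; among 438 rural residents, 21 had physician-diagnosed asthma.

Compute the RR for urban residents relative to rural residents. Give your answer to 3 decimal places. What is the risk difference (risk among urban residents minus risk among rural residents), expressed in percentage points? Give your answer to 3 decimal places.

RR = 3.668; RD = 12.792

risk, urban residents = 86/489 = 0.17587
risk, rural residents = 21/438 = 0.04795
RR = 0.17587 / 0.04795 = 3.668
risk difference = 0.17587 − 0.04795 = 0.12792 → 12.792 percentage points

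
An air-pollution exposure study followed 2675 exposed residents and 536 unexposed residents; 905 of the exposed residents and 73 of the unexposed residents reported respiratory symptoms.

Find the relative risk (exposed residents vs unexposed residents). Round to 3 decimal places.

risk, exposed residents = 905/2675 = 0.3383
risk, unexposed residents = 73/536 = 0.1362
RR = 0.3383 / 0.1362 = 2.484

RR ≈ 2.484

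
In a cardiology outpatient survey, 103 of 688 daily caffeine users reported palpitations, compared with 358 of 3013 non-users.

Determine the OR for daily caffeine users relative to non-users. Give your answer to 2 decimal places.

OR = (103 × 2655) / (585 × 358) = 273465/209430 ≈ 1.31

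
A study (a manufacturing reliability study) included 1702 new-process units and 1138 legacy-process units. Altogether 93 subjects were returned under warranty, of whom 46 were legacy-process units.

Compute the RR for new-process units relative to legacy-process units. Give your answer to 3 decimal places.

new-process units with the outcome: 93 − 46 = 47
new-process units without the outcome: 1702 − 47 = 1655
legacy-process units without the outcome: 1138 − 46 = 1092
risk, new-process units = 47/1702 = 0.02761
risk, legacy-process units = 46/1138 = 0.04042
RR = 0.02761 / 0.04042 = 0.683

RR ≈ 0.683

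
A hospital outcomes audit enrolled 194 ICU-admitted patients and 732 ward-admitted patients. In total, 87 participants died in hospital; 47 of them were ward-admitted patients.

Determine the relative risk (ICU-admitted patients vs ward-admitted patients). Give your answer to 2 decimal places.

ICU-admitted patients with the outcome: 87 − 47 = 40
ICU-admitted patients without the outcome: 194 − 40 = 154
ward-admitted patients without the outcome: 732 − 47 = 685
risk, ICU-admitted patients = 40/194 = 0.2062
risk, ward-admitted patients = 47/732 = 0.0642
RR = 0.2062 / 0.0642 = 3.21

3.21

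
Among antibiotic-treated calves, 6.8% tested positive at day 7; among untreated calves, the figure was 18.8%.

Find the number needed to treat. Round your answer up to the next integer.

absolute risk difference = 0.120000
1 / 0.120000 = 8.333 → round up → 9

NNT = 9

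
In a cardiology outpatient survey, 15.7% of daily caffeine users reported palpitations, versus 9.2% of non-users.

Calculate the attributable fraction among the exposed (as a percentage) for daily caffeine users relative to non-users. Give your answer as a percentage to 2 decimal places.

AR% = (0.1570 − 0.0920) / 0.1570 = 0.4140 → 41.40%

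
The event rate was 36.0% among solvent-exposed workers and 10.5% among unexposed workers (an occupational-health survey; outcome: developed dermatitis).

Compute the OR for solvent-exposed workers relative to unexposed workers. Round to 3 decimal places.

4.795

odds, solvent-exposed workers = 0.3600/0.6400 = 0.5625
odds, unexposed workers = 0.1050/0.8950 = 0.1173
OR = 0.5625 / 0.1173 = 4.795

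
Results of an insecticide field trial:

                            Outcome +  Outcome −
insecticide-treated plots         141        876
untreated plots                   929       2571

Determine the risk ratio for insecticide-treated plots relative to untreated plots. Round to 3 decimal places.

risk, insecticide-treated plots = 141/1017 = 0.1386
risk, untreated plots = 929/3500 = 0.2654
RR = 0.1386 / 0.2654 = 0.522

RR ≈ 0.522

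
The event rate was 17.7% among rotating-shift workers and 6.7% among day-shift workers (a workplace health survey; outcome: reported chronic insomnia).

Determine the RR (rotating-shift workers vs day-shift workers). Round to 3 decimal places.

RR = 0.1770 / 0.0670 = 2.642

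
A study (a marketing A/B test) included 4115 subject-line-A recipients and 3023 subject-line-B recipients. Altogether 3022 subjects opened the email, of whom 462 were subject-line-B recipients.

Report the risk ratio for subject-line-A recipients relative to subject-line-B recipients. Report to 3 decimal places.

subject-line-A recipients with the outcome: 3022 − 462 = 2560
subject-line-A recipients without the outcome: 4115 − 2560 = 1555
subject-line-B recipients without the outcome: 3023 − 462 = 2561
risk, subject-line-A recipients = 2560/4115 = 0.6221
risk, subject-line-B recipients = 462/3023 = 0.1528
RR = 0.6221 / 0.1528 = 4.071

4.071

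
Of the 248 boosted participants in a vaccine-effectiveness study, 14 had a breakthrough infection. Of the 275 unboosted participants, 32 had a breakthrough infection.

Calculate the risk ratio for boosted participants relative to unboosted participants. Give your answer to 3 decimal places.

risk, boosted participants = 14/248 = 0.0565
risk, unboosted participants = 32/275 = 0.1164
RR = 0.0565 / 0.1164 = 0.485

0.485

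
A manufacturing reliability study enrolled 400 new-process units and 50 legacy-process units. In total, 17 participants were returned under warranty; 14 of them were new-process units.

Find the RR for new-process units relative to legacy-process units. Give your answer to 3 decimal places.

RR ≈ 0.583

new-process units without the outcome: 400 − 14 = 386
legacy-process units with the outcome: 17 − 14 = 3
legacy-process units without the outcome: 50 − 3 = 47
risk, new-process units = 14/400 = 0.03500
risk, legacy-process units = 3/50 = 0.06000
RR = 0.03500 / 0.06000 = 0.583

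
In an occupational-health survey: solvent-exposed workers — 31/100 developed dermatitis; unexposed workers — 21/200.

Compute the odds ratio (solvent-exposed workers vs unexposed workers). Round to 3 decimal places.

odds, solvent-exposed workers = 31/69 = 0.4493
odds, unexposed workers = 21/179 = 0.1173
OR = 0.4493 / 0.1173 = 3.830

3.830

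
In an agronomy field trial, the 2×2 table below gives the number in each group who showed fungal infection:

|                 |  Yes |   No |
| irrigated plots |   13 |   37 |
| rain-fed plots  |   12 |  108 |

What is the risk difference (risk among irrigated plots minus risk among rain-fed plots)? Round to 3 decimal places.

risk, irrigated plots = 13/50 = 0.2600
risk, rain-fed plots = 12/120 = 0.1000
risk difference = 0.2600 − 0.1000 = 0.160

RD = 0.160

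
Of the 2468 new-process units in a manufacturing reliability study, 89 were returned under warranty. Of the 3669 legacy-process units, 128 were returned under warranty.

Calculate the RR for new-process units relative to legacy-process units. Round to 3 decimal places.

risk, new-process units = 89/2468 = 0.03606
risk, legacy-process units = 128/3669 = 0.03489
RR = 0.03606 / 0.03489 = 1.034

1.034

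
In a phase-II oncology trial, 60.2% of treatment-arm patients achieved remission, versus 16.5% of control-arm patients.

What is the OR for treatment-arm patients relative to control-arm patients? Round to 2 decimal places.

7.65

odds, treatment-arm patients = 0.6020/0.3980 = 1.5126
odds, control-arm patients = 0.1650/0.8350 = 0.1976
OR = 1.5126 / 0.1976 = 7.65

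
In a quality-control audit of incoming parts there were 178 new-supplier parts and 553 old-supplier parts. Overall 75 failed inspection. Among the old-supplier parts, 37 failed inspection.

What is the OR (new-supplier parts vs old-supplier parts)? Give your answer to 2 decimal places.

OR: 3.79

new-supplier parts with the outcome: 75 − 37 = 38
new-supplier parts without the outcome: 178 − 38 = 140
old-supplier parts without the outcome: 553 − 37 = 516
OR = (38 × 516) / (140 × 37) = 19608/5180 ≈ 3.79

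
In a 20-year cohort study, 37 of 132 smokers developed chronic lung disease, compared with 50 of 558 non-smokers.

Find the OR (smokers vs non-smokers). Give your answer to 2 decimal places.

3.96

odds, smokers = 37/95 = 0.3895
odds, non-smokers = 50/508 = 0.0984
OR = 0.3895 / 0.0984 = 3.96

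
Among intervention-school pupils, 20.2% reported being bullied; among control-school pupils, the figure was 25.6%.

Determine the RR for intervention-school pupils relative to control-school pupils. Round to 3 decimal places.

RR = 0.2020 / 0.2560 = 0.789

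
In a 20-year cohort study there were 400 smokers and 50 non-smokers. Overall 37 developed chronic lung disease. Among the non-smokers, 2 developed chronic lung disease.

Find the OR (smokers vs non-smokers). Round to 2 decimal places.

smokers with the outcome: 37 − 2 = 35
smokers without the outcome: 400 − 35 = 365
non-smokers without the outcome: 50 − 2 = 48
OR = (35 × 48) / (365 × 2) = 1680/730 ≈ 2.30

2.30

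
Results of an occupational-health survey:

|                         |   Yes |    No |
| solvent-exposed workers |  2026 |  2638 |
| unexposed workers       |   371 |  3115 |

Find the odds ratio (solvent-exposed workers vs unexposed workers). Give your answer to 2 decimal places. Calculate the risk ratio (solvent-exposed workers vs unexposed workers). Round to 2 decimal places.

odds, solvent-exposed workers = 2026/2638 = 0.7680
odds, unexposed workers = 371/3115 = 0.1191
OR = 0.7680 / 0.1191 = 6.45
risk, solvent-exposed workers = 2026/4664 = 0.4344
risk, unexposed workers = 371/3486 = 0.1064
RR = 0.4344 / 0.1064 = 4.08

OR = 6.45; RR = 4.08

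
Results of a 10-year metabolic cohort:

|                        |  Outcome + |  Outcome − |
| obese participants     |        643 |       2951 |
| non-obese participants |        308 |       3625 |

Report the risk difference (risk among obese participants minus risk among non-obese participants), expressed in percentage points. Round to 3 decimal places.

risk, obese participants = 643/3594 = 0.1789
risk, non-obese participants = 308/3933 = 0.0783
risk difference = 0.1789 − 0.0783 = 0.1006 → 10.060 percentage points

RD = 10.060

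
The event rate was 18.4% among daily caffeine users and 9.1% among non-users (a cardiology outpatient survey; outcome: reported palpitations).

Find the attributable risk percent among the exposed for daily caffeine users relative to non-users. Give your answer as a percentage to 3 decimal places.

AR% = (0.1840 − 0.0910) / 0.1840 = 0.5054 → 50.543%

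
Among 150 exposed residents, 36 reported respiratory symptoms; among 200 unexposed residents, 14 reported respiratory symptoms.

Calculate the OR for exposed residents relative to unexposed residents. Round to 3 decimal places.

OR = (36 × 186) / (114 × 14) = 6696/1596 ≈ 4.195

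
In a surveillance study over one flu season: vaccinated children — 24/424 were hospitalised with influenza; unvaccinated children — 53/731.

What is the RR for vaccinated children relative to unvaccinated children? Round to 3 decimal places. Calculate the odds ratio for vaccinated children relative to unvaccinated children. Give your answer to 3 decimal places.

RR = 0.781; OR = 0.768

risk, vaccinated children = 24/424 = 0.0566
risk, unvaccinated children = 53/731 = 0.0725
RR = 0.0566 / 0.0725 = 0.781
OR = (24 × 678) / (400 × 53) = 16272/21200 ≈ 0.768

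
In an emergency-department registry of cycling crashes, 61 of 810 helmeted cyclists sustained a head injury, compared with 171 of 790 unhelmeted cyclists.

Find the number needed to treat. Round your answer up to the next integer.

risk, helmeted cyclists = 61/810 = 0.075309
risk, unhelmeted cyclists = 171/790 = 0.216456
absolute risk difference = 0.141147
1 / 0.141147 = 7.085 → round up → 8

8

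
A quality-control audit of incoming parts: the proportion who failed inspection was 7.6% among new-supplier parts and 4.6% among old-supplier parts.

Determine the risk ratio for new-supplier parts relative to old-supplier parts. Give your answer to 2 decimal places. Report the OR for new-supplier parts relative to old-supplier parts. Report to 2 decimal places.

RR = 0.07600 / 0.04600 = 1.65
odds, new-supplier parts = 0.07600/0.92400 = 0.08225
odds, old-supplier parts = 0.04600/0.95400 = 0.04822
OR = 0.08225 / 0.04822 = 1.71

RR = 1.65; OR = 1.71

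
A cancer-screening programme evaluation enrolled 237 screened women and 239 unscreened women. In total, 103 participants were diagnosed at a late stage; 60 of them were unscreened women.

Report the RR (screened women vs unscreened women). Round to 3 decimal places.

screened women with the outcome: 103 − 60 = 43
screened women without the outcome: 237 − 43 = 194
unscreened women without the outcome: 239 − 60 = 179
risk, screened women = 43/237 = 0.1814
risk, unscreened women = 60/239 = 0.2510
RR = 0.1814 / 0.2510 = 0.723

RR: 0.723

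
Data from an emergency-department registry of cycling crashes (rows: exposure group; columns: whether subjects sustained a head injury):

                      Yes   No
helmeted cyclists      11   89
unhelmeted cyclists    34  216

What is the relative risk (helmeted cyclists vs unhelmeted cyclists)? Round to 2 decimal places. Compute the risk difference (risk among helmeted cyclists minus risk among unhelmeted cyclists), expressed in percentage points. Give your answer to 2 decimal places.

risk, helmeted cyclists = 11/100 = 0.1100
risk, unhelmeted cyclists = 34/250 = 0.1360
RR = 0.1100 / 0.1360 = 0.81
risk difference = 0.1100 − 0.1360 = -0.0260 → -2.60 percentage points

RR = 0.81; RD = -2.60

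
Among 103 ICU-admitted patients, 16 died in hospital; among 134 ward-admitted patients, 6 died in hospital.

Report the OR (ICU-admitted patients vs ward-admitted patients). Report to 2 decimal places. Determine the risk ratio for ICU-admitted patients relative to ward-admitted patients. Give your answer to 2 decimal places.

odds, ICU-admitted patients = 16/87 = 0.18391
odds, ward-admitted patients = 6/128 = 0.04688
OR = 0.18391 / 0.04688 = 3.92
risk, ICU-admitted patients = 16/103 = 0.15534
risk, ward-admitted patients = 6/134 = 0.04478
RR = 0.15534 / 0.04478 = 3.47

OR = 3.92; RR = 3.47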